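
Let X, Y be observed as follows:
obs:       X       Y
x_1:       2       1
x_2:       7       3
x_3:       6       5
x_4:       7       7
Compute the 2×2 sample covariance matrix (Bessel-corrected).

Step 1 — column means:
  mean(X) = (2 + 7 + 6 + 7) / 4 = 22/4 = 5.5
  mean(Y) = (1 + 3 + 5 + 7) / 4 = 16/4 = 4

Step 2 — sample covariance S[i,j] = (1/(n-1)) · Σ_k (x_{k,i} - mean_i) · (x_{k,j} - mean_j), with n-1 = 3.
  S[X,X] = ((-3.5)·(-3.5) + (1.5)·(1.5) + (0.5)·(0.5) + (1.5)·(1.5)) / 3 = 17/3 = 5.6667
  S[X,Y] = ((-3.5)·(-3) + (1.5)·(-1) + (0.5)·(1) + (1.5)·(3)) / 3 = 14/3 = 4.6667
  S[Y,Y] = ((-3)·(-3) + (-1)·(-1) + (1)·(1) + (3)·(3)) / 3 = 20/3 = 6.6667

S is symmetric (S[j,i] = S[i,j]). Assembling:

S = [[5.6667, 4.6667],
 [4.6667, 6.6667]]


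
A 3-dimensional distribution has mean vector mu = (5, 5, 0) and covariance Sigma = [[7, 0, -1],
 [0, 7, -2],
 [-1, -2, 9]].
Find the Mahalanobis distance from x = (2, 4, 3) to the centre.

Step 1 — centre the observation: (x - mu) = (-3, -1, 3).

Step 2 — invert Sigma (cofactor / det for 3×3, or solve directly):
  Sigma^{-1} = [[0.1453, 0.0049, 0.0172],
 [0.0049, 0.1527, 0.0345],
 [0.0172, 0.0345, 0.1207]].

Step 3 — form the quadratic (x - mu)^T · Sigma^{-1} · (x - mu):
  Sigma^{-1} · (x - mu) = (-0.3892, -0.064, 0.2759).
  (x - mu)^T · [Sigma^{-1} · (x - mu)] = (-3)·(-0.3892) + (-1)·(-0.064) + (3)·(0.2759) = 2.0591.

Step 4 — take square root: d = √(2.0591) ≈ 1.435.

d(x, mu) = √(2.0591) ≈ 1.435


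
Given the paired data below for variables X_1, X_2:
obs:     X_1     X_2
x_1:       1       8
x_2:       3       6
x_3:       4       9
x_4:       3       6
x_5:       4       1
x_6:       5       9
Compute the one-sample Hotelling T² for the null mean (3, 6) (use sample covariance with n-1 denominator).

Step 1 — sample mean vector:
  mean(X_1) = (1 + 3 + 4 + 3 + 4 + 5) / 6 = 20/6 = 3.3333
  mean(X_2) = (8 + 6 + 9 + 6 + 1 + 9) / 6 = 39/6 = 6.5
  x̄ = (3.3333, 6.5),  deviation x̄ - mu_0 = (3.3333, 6.5) - (3, 6) = (0.3333, 0.5).

Step 2 — sample covariance matrix, S[i,j] = (1/(n-1)) · Σ_k (x_{k,i} - mean_i) · (x_{k,j} - mean_j), divisor n-1 = 5:
  S[X_1,X_1] = ((-2.3333)·(-2.3333) + (-0.3333)·(-0.3333) + (0.6667)·(0.6667) + (-0.3333)·(-0.3333) + (0.6667)·(0.6667) + (1.6667)·(1.6667)) / 5 = 9.3333/5 = 1.8667
  S[X_1,X_2] = ((-2.3333)·(1.5) + (-0.3333)·(-0.5) + (0.6667)·(2.5) + (-0.3333)·(-0.5) + (0.6667)·(-5.5) + (1.6667)·(2.5)) / 5 = -1/5 = -0.2
  S[X_2,X_2] = ((1.5)·(1.5) + (-0.5)·(-0.5) + (2.5)·(2.5) + (-0.5)·(-0.5) + (-5.5)·(-5.5) + (2.5)·(2.5)) / 5 = 45.5/5 = 9.1
  S = [[1.8667, -0.2],
 [-0.2, 9.1]].

Step 3 — invert S. det(S) = 1.8667·9.1 - (-0.2)² = 16.9467.
  S^{-1} = (1/det) · [[d, -b], [-b, a]] = [[0.537, 0.0118],
 [0.0118, 0.1101]].

Step 4 — quadratic form (x̄ - mu_0)^T · S^{-1} · (x̄ - mu_0):
  S^{-1} · (x̄ - mu_0) = (0.1849, 0.059),
  (x̄ - mu_0)^T · [...] = (0.3333)·(0.1849) + (0.5)·(0.059) = 0.0911.

Step 5 — scale by n: T² = 6 · 0.0911 = 0.5468.

T² ≈ 0.5468


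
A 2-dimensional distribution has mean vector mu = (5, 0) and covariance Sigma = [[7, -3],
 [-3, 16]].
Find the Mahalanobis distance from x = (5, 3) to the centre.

Step 1 — centre the observation: (x - mu) = (0, 3).

Step 2 — invert Sigma. det(Sigma) = 7·16 - (-3)² = 103.
  Sigma^{-1} = (1/det) · [[d, -b], [-b, a]] = [[0.1553, 0.0291],
 [0.0291, 0.068]].

Step 3 — form the quadratic (x - mu)^T · Sigma^{-1} · (x - mu):
  Sigma^{-1} · (x - mu) = (0.0874, 0.2039).
  (x - mu)^T · [Sigma^{-1} · (x - mu)] = (0)·(0.0874) + (3)·(0.2039) = 0.6117.

Step 4 — take square root: d = √(0.6117) ≈ 0.7821.

d(x, mu) = √(0.6117) ≈ 0.7821


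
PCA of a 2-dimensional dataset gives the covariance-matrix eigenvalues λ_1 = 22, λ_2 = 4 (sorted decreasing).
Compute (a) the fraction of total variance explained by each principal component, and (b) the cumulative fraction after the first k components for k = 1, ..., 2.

Step 1 — total variance = trace(Sigma) = Σ λ_i = 22 + 4 = 26.

Step 2 — fraction explained by component i = λ_i / Σ λ:
  PC1: 22/26 = 0.8462
  PC2: 4/26 = 0.1538

Step 3 — cumulative fraction after k components = (λ_1 + ... + λ_k) / Σ λ:
  k = 1: 22/26 = 0.8462
  k = 2: (22 + 4)/26 = 26/26 = 1

Summary (fraction, with percent):

explained: PC1 0.8462 (84.62%), PC2 0.1538 (15.38%);  cumulative: 0.8462, 1


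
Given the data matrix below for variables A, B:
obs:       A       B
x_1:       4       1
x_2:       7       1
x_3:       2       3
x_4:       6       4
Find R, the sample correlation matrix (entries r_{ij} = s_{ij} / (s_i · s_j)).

Step 1 — column means:
  mean(A) = (4 + 7 + 2 + 6) / 4 = 19/4 = 4.75
  mean(B) = (1 + 1 + 3 + 4) / 4 = 9/4 = 2.25

Step 2 — sample variances and covariances s[i,j] = (1/(n-1)) · Σ_k (x_{k,i} - mean_i) · (x_{k,j} - mean_j), with n-1 = 3:
  s[A,A] = ((-0.75)·(-0.75) + (2.25)·(2.25) + (-2.75)·(-2.75) + (1.25)·(1.25)) / 3 = 14.75/3 = 4.9167
  s[A,B] = ((-0.75)·(-1.25) + (2.25)·(-1.25) + (-2.75)·(0.75) + (1.25)·(1.75)) / 3 = -1.75/3 = -0.5833
  s[B,B] = ((-1.25)·(-1.25) + (-1.25)·(-1.25) + (0.75)·(0.75) + (1.75)·(1.75)) / 3 = 6.75/3 = 2.25
  Sample standard deviations s_i = √(s[i,i]):
  s(A) = √(4.9167) = 2.2174
  s(B) = √(2.25) = 1.5

Step 3 — r_{ij} = s_{ij} / (s_i · s_j):
  r[A,A] = 1 (diagonal).
  r[A,B] = -0.5833 / (2.2174 · 1.5) = -0.5833 / 3.326 = -0.1754
  r[B,B] = 1 (diagonal).

R is symmetric with unit diagonal. Assembling:

R = [[1, -0.1754],
 [-0.1754, 1]]


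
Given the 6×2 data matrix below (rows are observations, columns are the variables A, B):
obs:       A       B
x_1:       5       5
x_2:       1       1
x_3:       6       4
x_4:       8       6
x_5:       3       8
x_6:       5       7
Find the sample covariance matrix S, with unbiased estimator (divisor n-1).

Step 1 — column means:
  mean(A) = (5 + 1 + 6 + 8 + 3 + 5) / 6 = 28/6 = 4.6667
  mean(B) = (5 + 1 + 4 + 6 + 8 + 7) / 6 = 31/6 = 5.1667

Step 2 — sample covariance S[i,j] = (1/(n-1)) · Σ_k (x_{k,i} - mean_i) · (x_{k,j} - mean_j), with n-1 = 5.
  S[A,A] = ((0.3333)·(0.3333) + (-3.6667)·(-3.6667) + (1.3333)·(1.3333) + (3.3333)·(3.3333) + (-1.6667)·(-1.6667) + (0.3333)·(0.3333)) / 5 = 29.3333/5 = 5.8667
  S[A,B] = ((0.3333)·(-0.1667) + (-3.6667)·(-4.1667) + (1.3333)·(-1.1667) + (3.3333)·(0.8333) + (-1.6667)·(2.8333) + (0.3333)·(1.8333)) / 5 = 12.3333/5 = 2.4667
  S[B,B] = ((-0.1667)·(-0.1667) + (-4.1667)·(-4.1667) + (-1.1667)·(-1.1667) + (0.8333)·(0.8333) + (2.8333)·(2.8333) + (1.8333)·(1.8333)) / 5 = 30.8333/5 = 6.1667

S is symmetric (S[j,i] = S[i,j]). Assembling:

S = [[5.8667, 2.4667],
 [2.4667, 6.1667]]


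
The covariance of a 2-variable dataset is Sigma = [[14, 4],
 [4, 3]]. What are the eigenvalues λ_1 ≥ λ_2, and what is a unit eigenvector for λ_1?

Step 1 — characteristic polynomial of 2×2 Sigma:
  det(Sigma - λI) = λ² - trace · λ + det = 0.
  trace = 14 + 3 = 17, det = 14·3 - (4)² = 26.
Step 2 — discriminant:
  Δ = trace² - 4·det = 289 - 104 = 185.
Step 3 — eigenvalues:
  λ = (trace ± √Δ)/2 = (17 ± 13.6015)/2,
  λ_1 = 15.3007,  λ_2 = 1.6993.

Step 4 — unit eigenvector for λ_1: solve (Sigma - λ_1 I)v = 0. First row:
  (14 - 15.3007)·v_x + (4)·v_y = 0, i.e. (-1.3007)·v_x + (4)·v_y = 0,
  so v ∝ (b, λ_1 - a) = (4, 1.3007) = u.
  ||u|| = √((4)² + (1.3007)²) = √(17.6919) ≈ 4.2062,
  v_1 = u/||u|| ≈ (0.951, 0.3092) (||v_1|| = 1).

λ_1 = 15.3007,  λ_2 = 1.6993;  v_1 ≈ (0.951, 0.3092)


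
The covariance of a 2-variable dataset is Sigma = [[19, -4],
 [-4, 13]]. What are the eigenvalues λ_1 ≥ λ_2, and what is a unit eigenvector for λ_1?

Step 1 — characteristic polynomial of 2×2 Sigma:
  det(Sigma - λI) = λ² - trace · λ + det = 0.
  trace = 19 + 13 = 32, det = 19·13 - (-4)² = 231.
Step 2 — discriminant:
  Δ = trace² - 4·det = 1024 - 924 = 100.
Step 3 — eigenvalues:
  λ = (trace ± √Δ)/2 = (32 ± 10)/2,
  λ_1 = 21,  λ_2 = 11.

Step 4 — unit eigenvector for λ_1: solve (Sigma - λ_1 I)v = 0. First row:
  (19 - 21)·v_x + (-4)·v_y = 0, i.e. (-2)·v_x + (-4)·v_y = 0,
  so v ∝ (b, λ_1 - a) = (-4, 2); multiply by -1 so the first entry is positive: u = (4, -2).
  ||u|| = √((4)² + (-2)²) = √(20) ≈ 4.4721,
  v_1 = u/||u|| ≈ (0.8944, -0.4472) (||v_1|| = 1).

λ_1 = 21,  λ_2 = 11;  v_1 ≈ (0.8944, -0.4472)


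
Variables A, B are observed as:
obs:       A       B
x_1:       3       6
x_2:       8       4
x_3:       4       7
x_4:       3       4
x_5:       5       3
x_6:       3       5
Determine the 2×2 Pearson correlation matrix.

Step 1 — column means:
  mean(A) = (3 + 8 + 4 + 3 + 5 + 3) / 6 = 26/6 = 4.3333
  mean(B) = (6 + 4 + 7 + 4 + 3 + 5) / 6 = 29/6 = 4.8333

Step 2 — sample variances and covariances s[i,j] = (1/(n-1)) · Σ_k (x_{k,i} - mean_i) · (x_{k,j} - mean_j), with n-1 = 5:
  s[A,A] = ((-1.3333)·(-1.3333) + (3.6667)·(3.6667) + (-0.3333)·(-0.3333) + (-1.3333)·(-1.3333) + (0.6667)·(0.6667) + (-1.3333)·(-1.3333)) / 5 = 19.3333/5 = 3.8667
  s[A,B] = ((-1.3333)·(1.1667) + (3.6667)·(-0.8333) + (-0.3333)·(2.1667) + (-1.3333)·(-0.8333) + (0.6667)·(-1.8333) + (-1.3333)·(0.1667)) / 5 = -5.6667/5 = -1.1333
  s[B,B] = ((1.1667)·(1.1667) + (-0.8333)·(-0.8333) + (2.1667)·(2.1667) + (-0.8333)·(-0.8333) + (-1.8333)·(-1.8333) + (0.1667)·(0.1667)) / 5 = 10.8333/5 = 2.1667
  Sample standard deviations s_i = √(s[i,i]):
  s(A) = √(3.8667) = 1.9664
  s(B) = √(2.1667) = 1.472

Step 3 — r_{ij} = s_{ij} / (s_i · s_j):
  r[A,A] = 1 (diagonal).
  r[A,B] = -1.1333 / (1.9664 · 1.472) = -1.1333 / 2.8944 = -0.3916
  r[B,B] = 1 (diagonal).

R is symmetric with unit diagonal. Assembling:

R = [[1, -0.3916],
 [-0.3916, 1]]


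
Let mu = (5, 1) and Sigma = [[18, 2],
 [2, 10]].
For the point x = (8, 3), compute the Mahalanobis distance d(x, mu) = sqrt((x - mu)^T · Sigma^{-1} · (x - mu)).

Step 1 — centre the observation: (x - mu) = (3, 2).

Step 2 — invert Sigma. det(Sigma) = 18·10 - (2)² = 176.
  Sigma^{-1} = (1/det) · [[d, -b], [-b, a]] = [[0.0568, -0.0114],
 [-0.0114, 0.1023]].

Step 3 — form the quadratic (x - mu)^T · Sigma^{-1} · (x - mu):
  Sigma^{-1} · (x - mu) = (0.1477, 0.1705).
  (x - mu)^T · [Sigma^{-1} · (x - mu)] = (3)·(0.1477) + (2)·(0.1705) = 0.7841.

Step 4 — take square root: d = √(0.7841) ≈ 0.8855.

d(x, mu) = √(0.7841) ≈ 0.8855


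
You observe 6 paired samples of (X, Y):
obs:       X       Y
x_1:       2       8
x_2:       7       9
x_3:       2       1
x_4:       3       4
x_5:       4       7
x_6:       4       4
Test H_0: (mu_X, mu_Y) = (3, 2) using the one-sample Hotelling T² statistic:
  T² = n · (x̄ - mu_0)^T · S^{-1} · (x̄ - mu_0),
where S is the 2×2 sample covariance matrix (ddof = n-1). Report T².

Step 1 — sample mean vector:
  mean(X) = (2 + 7 + 2 + 3 + 4 + 4) / 6 = 22/6 = 3.6667
  mean(Y) = (8 + 9 + 1 + 4 + 7 + 4) / 6 = 33/6 = 5.5
  x̄ = (3.6667, 5.5),  deviation x̄ - mu_0 = (3.6667, 5.5) - (3, 2) = (0.6667, 3.5).

Step 2 — sample covariance matrix, S[i,j] = (1/(n-1)) · Σ_k (x_{k,i} - mean_i) · (x_{k,j} - mean_j), divisor n-1 = 5:
  S[X,X] = ((-1.6667)·(-1.6667) + (3.3333)·(3.3333) + (-1.6667)·(-1.6667) + (-0.6667)·(-0.6667) + (0.3333)·(0.3333) + (0.3333)·(0.3333)) / 5 = 17.3333/5 = 3.4667
  S[X,Y] = ((-1.6667)·(2.5) + (3.3333)·(3.5) + (-1.6667)·(-4.5) + (-0.6667)·(-1.5) + (0.3333)·(1.5) + (0.3333)·(-1.5)) / 5 = 16/5 = 3.2
  S[Y,Y] = ((2.5)·(2.5) + (3.5)·(3.5) + (-4.5)·(-4.5) + (-1.5)·(-1.5) + (1.5)·(1.5) + (-1.5)·(-1.5)) / 5 = 45.5/5 = 9.1
  S = [[3.4667, 3.2],
 [3.2, 9.1]].

Step 3 — invert S. det(S) = 3.4667·9.1 - (3.2)² = 21.3067.
  S^{-1} = (1/det) · [[d, -b], [-b, a]] = [[0.4271, -0.1502],
 [-0.1502, 0.1627]].

Step 4 — quadratic form (x̄ - mu_0)^T · S^{-1} · (x̄ - mu_0):
  S^{-1} · (x̄ - mu_0) = (-0.2409, 0.4693),
  (x̄ - mu_0)^T · [...] = (0.6667)·(-0.2409) + (3.5)·(0.4693) = 1.4821.

Step 5 — scale by n: T² = 6 · 1.4821 = 8.8924.

T² ≈ 8.8924


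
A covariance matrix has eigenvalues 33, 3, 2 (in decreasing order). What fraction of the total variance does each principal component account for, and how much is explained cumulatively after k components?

Step 1 — total variance = trace(Sigma) = Σ λ_i = 33 + 3 + 2 = 38.

Step 2 — fraction explained by component i = λ_i / Σ λ:
  PC1: 33/38 = 0.8684
  PC2: 3/38 = 0.0789
  PC3: 2/38 = 0.0526

Step 3 — cumulative fraction after k components = (λ_1 + ... + λ_k) / Σ λ:
  k = 1: 33/38 = 0.8684
  k = 2: (33 + 3)/38 = 36/38 = 0.9474
  k = 3: (33 + 3 + 2)/38 = 38/38 = 1

Summary (fraction, with percent):

explained: PC1 0.8684 (86.84%), PC2 0.0789 (7.89%), PC3 0.0526 (5.26%);  cumulative: 0.8684, 0.9474, 1


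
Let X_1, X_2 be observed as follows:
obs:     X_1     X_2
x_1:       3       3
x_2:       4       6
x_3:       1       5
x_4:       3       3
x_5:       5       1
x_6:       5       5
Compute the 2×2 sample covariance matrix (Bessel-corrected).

Step 1 — column means:
  mean(X_1) = (3 + 4 + 1 + 3 + 5 + 5) / 6 = 21/6 = 3.5
  mean(X_2) = (3 + 6 + 5 + 3 + 1 + 5) / 6 = 23/6 = 3.8333

Step 2 — sample covariance S[i,j] = (1/(n-1)) · Σ_k (x_{k,i} - mean_i) · (x_{k,j} - mean_j), with n-1 = 5.
  S[X_1,X_1] = ((-0.5)·(-0.5) + (0.5)·(0.5) + (-2.5)·(-2.5) + (-0.5)·(-0.5) + (1.5)·(1.5) + (1.5)·(1.5)) / 5 = 11.5/5 = 2.3
  S[X_1,X_2] = ((-0.5)·(-0.8333) + (0.5)·(2.1667) + (-2.5)·(1.1667) + (-0.5)·(-0.8333) + (1.5)·(-2.8333) + (1.5)·(1.1667)) / 5 = -3.5/5 = -0.7
  S[X_2,X_2] = ((-0.8333)·(-0.8333) + (2.1667)·(2.1667) + (1.1667)·(1.1667) + (-0.8333)·(-0.8333) + (-2.8333)·(-2.8333) + (1.1667)·(1.1667)) / 5 = 16.8333/5 = 3.3667

S is symmetric (S[j,i] = S[i,j]). Assembling:

S = [[2.3, -0.7],
 [-0.7, 3.3667]]


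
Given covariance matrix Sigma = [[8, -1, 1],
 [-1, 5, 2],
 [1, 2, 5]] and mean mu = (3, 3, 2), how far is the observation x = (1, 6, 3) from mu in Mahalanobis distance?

Step 1 — centre the observation: (x - mu) = (-2, 3, 1).

Step 2 — invert Sigma (cofactor / det for 3×3, or solve directly):
  Sigma^{-1} = [[0.1364, 0.0455, -0.0455],
 [0.0455, 0.2532, -0.1104],
 [-0.0455, -0.1104, 0.2532]].

Step 3 — form the quadratic (x - mu)^T · Sigma^{-1} · (x - mu):
  Sigma^{-1} · (x - mu) = (-0.1818, 0.5584, 0.013).
  (x - mu)^T · [Sigma^{-1} · (x - mu)] = (-2)·(-0.1818) + (3)·(0.5584) + (1)·(0.013) = 2.0519.

Step 4 — take square root: d = √(2.0519) ≈ 1.4325.

d(x, mu) = √(2.0519) ≈ 1.4325


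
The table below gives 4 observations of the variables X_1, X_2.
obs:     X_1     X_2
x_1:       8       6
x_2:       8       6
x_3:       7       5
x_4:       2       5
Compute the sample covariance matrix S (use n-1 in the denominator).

Step 1 — column means:
  mean(X_1) = (8 + 8 + 7 + 2) / 4 = 25/4 = 6.25
  mean(X_2) = (6 + 6 + 5 + 5) / 4 = 22/4 = 5.5

Step 2 — sample covariance S[i,j] = (1/(n-1)) · Σ_k (x_{k,i} - mean_i) · (x_{k,j} - mean_j), with n-1 = 3.
  S[X_1,X_1] = ((1.75)·(1.75) + (1.75)·(1.75) + (0.75)·(0.75) + (-4.25)·(-4.25)) / 3 = 24.75/3 = 8.25
  S[X_1,X_2] = ((1.75)·(0.5) + (1.75)·(0.5) + (0.75)·(-0.5) + (-4.25)·(-0.5)) / 3 = 3.5/3 = 1.1667
  S[X_2,X_2] = ((0.5)·(0.5) + (0.5)·(0.5) + (-0.5)·(-0.5) + (-0.5)·(-0.5)) / 3 = 1/3 = 0.3333

S is symmetric (S[j,i] = S[i,j]). Assembling:

S = [[8.25, 1.1667],
 [1.1667, 0.3333]]


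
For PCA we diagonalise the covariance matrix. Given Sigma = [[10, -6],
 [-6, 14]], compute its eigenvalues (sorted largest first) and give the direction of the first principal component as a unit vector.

Step 1 — characteristic polynomial of 2×2 Sigma:
  det(Sigma - λI) = λ² - trace · λ + det = 0.
  trace = 10 + 14 = 24, det = 10·14 - (-6)² = 104.
Step 2 — discriminant:
  Δ = trace² - 4·det = 576 - 416 = 160.
Step 3 — eigenvalues:
  λ = (trace ± √Δ)/2 = (24 ± 12.6491)/2,
  λ_1 = 18.3246,  λ_2 = 5.6754.

Step 4 — unit eigenvector for λ_1: solve (Sigma - λ_1 I)v = 0. First row:
  (10 - 18.3246)·v_x + (-6)·v_y = 0, i.e. (-8.3246)·v_x + (-6)·v_y = 0,
  so v ∝ (b, λ_1 - a) = (-6, 8.3246); multiply by -1 so the first entry is positive: u = (6, -8.3246).
  ||u|| = √((6)² + (-8.3246)²) = √(105.2982) ≈ 10.2615,
  v_1 = u/||u|| ≈ (0.5847, -0.8112) (||v_1|| = 1).

λ_1 = 18.3246,  λ_2 = 5.6754;  v_1 ≈ (0.5847, -0.8112)


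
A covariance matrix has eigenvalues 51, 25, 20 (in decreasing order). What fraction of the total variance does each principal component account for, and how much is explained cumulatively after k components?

Step 1 — total variance = trace(Sigma) = Σ λ_i = 51 + 25 + 20 = 96.

Step 2 — fraction explained by component i = λ_i / Σ λ:
  PC1: 51/96 = 0.5312
  PC2: 25/96 = 0.2604
  PC3: 20/96 = 0.2083

Step 3 — cumulative fraction after k components = (λ_1 + ... + λ_k) / Σ λ:
  k = 1: 51/96 = 0.5312
  k = 2: (51 + 25)/96 = 76/96 = 0.7917
  k = 3: (51 + 25 + 20)/96 = 96/96 = 1

Summary (fraction, with percent):

explained: PC1 0.5312 (53.12%), PC2 0.2604 (26.04%), PC3 0.2083 (20.83%);  cumulative: 0.5312, 0.7917, 1


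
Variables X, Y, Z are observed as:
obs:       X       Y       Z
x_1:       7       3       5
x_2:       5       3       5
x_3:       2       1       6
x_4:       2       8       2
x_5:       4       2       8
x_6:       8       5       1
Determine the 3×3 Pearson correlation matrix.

Step 1 — column means:
  mean(X) = (7 + 5 + 2 + 2 + 4 + 8) / 6 = 28/6 = 4.6667
  mean(Y) = (3 + 3 + 1 + 8 + 2 + 5) / 6 = 22/6 = 3.6667
  mean(Z) = (5 + 5 + 6 + 2 + 8 + 1) / 6 = 27/6 = 4.5

Step 2 — sample variances and covariances s[i,j] = (1/(n-1)) · Σ_k (x_{k,i} - mean_i) · (x_{k,j} - mean_j), with n-1 = 5:
  s[X,X] = ((2.3333)·(2.3333) + (0.3333)·(0.3333) + (-2.6667)·(-2.6667) + (-2.6667)·(-2.6667) + (-0.6667)·(-0.6667) + (3.3333)·(3.3333)) / 5 = 31.3333/5 = 6.2667
  s[X,Y] = ((2.3333)·(-0.6667) + (0.3333)·(-0.6667) + (-2.6667)·(-2.6667) + (-2.6667)·(4.3333) + (-0.6667)·(-1.6667) + (3.3333)·(1.3333)) / 5 = -0.6667/5 = -0.1333
  s[X,Z] = ((2.3333)·(0.5) + (0.3333)·(0.5) + (-2.6667)·(1.5) + (-2.6667)·(-2.5) + (-0.6667)·(3.5) + (3.3333)·(-3.5)) / 5 = -10/5 = -2
  s[Y,Y] = ((-0.6667)·(-0.6667) + (-0.6667)·(-0.6667) + (-2.6667)·(-2.6667) + (4.3333)·(4.3333) + (-1.6667)·(-1.6667) + (1.3333)·(1.3333)) / 5 = 31.3333/5 = 6.2667
  s[Y,Z] = ((-0.6667)·(0.5) + (-0.6667)·(0.5) + (-2.6667)·(1.5) + (4.3333)·(-2.5) + (-1.6667)·(3.5) + (1.3333)·(-3.5)) / 5 = -26/5 = -5.2
  s[Z,Z] = ((0.5)·(0.5) + (0.5)·(0.5) + (1.5)·(1.5) + (-2.5)·(-2.5) + (3.5)·(3.5) + (-3.5)·(-3.5)) / 5 = 33.5/5 = 6.7
  Sample standard deviations s_i = √(s[i,i]):
  s(X) = √(6.2667) = 2.5033
  s(Y) = √(6.2667) = 2.5033
  s(Z) = √(6.7) = 2.5884

Step 3 — r_{ij} = s_{ij} / (s_i · s_j):
  r[X,X] = 1 (diagonal).
  r[X,Y] = -0.1333 / (2.5033 · 2.5033) = -0.1333 / 6.2667 = -0.0213
  r[X,Z] = -2 / (2.5033 · 2.5884) = -2 / 6.4797 = -0.3087
  r[Y,Y] = 1 (diagonal).
  r[Y,Z] = -5.2 / (2.5033 · 2.5884) = -5.2 / 6.4797 = -0.8025
  r[Z,Z] = 1 (diagonal).

R is symmetric with unit diagonal. Assembling:

R = [[1, -0.0213, -0.3087],
 [-0.0213, 1, -0.8025],
 [-0.3087, -0.8025, 1]]


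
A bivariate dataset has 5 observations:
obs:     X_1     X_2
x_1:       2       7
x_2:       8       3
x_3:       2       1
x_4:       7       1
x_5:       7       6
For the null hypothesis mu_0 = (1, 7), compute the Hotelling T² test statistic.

Step 1 — sample mean vector:
  mean(X_1) = (2 + 8 + 2 + 7 + 7) / 5 = 26/5 = 5.2
  mean(X_2) = (7 + 3 + 1 + 1 + 6) / 5 = 18/5 = 3.6
  x̄ = (5.2, 3.6),  deviation x̄ - mu_0 = (5.2, 3.6) - (1, 7) = (4.2, -3.4).

Step 2 — sample covariance matrix, S[i,j] = (1/(n-1)) · Σ_k (x_{k,i} - mean_i) · (x_{k,j} - mean_j), divisor n-1 = 4:
  S[X_1,X_1] = ((-3.2)·(-3.2) + (2.8)·(2.8) + (-3.2)·(-3.2) + (1.8)·(1.8) + (1.8)·(1.8)) / 4 = 34.8/4 = 8.7
  S[X_1,X_2] = ((-3.2)·(3.4) + (2.8)·(-0.6) + (-3.2)·(-2.6) + (1.8)·(-2.6) + (1.8)·(2.4)) / 4 = -4.6/4 = -1.15
  S[X_2,X_2] = ((3.4)·(3.4) + (-0.6)·(-0.6) + (-2.6)·(-2.6) + (-2.6)·(-2.6) + (2.4)·(2.4)) / 4 = 31.2/4 = 7.8
  S = [[8.7, -1.15],
 [-1.15, 7.8]].

Step 3 — invert S. det(S) = 8.7·7.8 - (-1.15)² = 66.5375.
  S^{-1} = (1/det) · [[d, -b], [-b, a]] = [[0.1172, 0.0173],
 [0.0173, 0.1308]].

Step 4 — quadratic form (x̄ - mu_0)^T · S^{-1} · (x̄ - mu_0):
  S^{-1} · (x̄ - mu_0) = (0.4336, -0.372),
  (x̄ - mu_0)^T · [...] = (4.2)·(0.4336) + (-3.4)·(-0.372) = 3.0858.

Step 5 — scale by n: T² = 5 · 3.0858 = 15.4289.

T² ≈ 15.4289


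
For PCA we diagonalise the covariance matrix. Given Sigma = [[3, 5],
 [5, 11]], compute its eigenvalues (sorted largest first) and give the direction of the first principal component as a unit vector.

Step 1 — characteristic polynomial of 2×2 Sigma:
  det(Sigma - λI) = λ² - trace · λ + det = 0.
  trace = 3 + 11 = 14, det = 3·11 - (5)² = 8.
Step 2 — discriminant:
  Δ = trace² - 4·det = 196 - 32 = 164.
Step 3 — eigenvalues:
  λ = (trace ± √Δ)/2 = (14 ± 12.8062)/2,
  λ_1 = 13.4031,  λ_2 = 0.5969.

Step 4 — unit eigenvector for λ_1: solve (Sigma - λ_1 I)v = 0. First row:
  (3 - 13.4031)·v_x + (5)·v_y = 0, i.e. (-10.4031)·v_x + (5)·v_y = 0,
  so v ∝ (b, λ_1 - a) = (5, 10.4031) = u.
  ||u|| = √((5)² + (10.4031)²) = √(133.225) ≈ 11.5423,
  v_1 = u/||u|| ≈ (0.4332, 0.9013) (||v_1|| = 1).

λ_1 = 13.4031,  λ_2 = 0.5969;  v_1 ≈ (0.4332, 0.9013)


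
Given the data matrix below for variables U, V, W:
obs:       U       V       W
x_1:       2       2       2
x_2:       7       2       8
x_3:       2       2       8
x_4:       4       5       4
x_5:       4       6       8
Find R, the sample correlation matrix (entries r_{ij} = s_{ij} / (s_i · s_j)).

Step 1 — column means:
  mean(U) = (2 + 7 + 2 + 4 + 4) / 5 = 19/5 = 3.8
  mean(V) = (2 + 2 + 2 + 5 + 6) / 5 = 17/5 = 3.4
  mean(W) = (2 + 8 + 8 + 4 + 8) / 5 = 30/5 = 6

Step 2 — sample variances and covariances s[i,j] = (1/(n-1)) · Σ_k (x_{k,i} - mean_i) · (x_{k,j} - mean_j), with n-1 = 4:
  s[U,U] = ((-1.8)·(-1.8) + (3.2)·(3.2) + (-1.8)·(-1.8) + (0.2)·(0.2) + (0.2)·(0.2)) / 4 = 16.8/4 = 4.2
  s[U,V] = ((-1.8)·(-1.4) + (3.2)·(-1.4) + (-1.8)·(-1.4) + (0.2)·(1.6) + (0.2)·(2.6)) / 4 = 1.4/4 = 0.35
  s[U,W] = ((-1.8)·(-4) + (3.2)·(2) + (-1.8)·(2) + (0.2)·(-2) + (0.2)·(2)) / 4 = 10/4 = 2.5
  s[V,V] = ((-1.4)·(-1.4) + (-1.4)·(-1.4) + (-1.4)·(-1.4) + (1.6)·(1.6) + (2.6)·(2.6)) / 4 = 15.2/4 = 3.8
  s[V,W] = ((-1.4)·(-4) + (-1.4)·(2) + (-1.4)·(2) + (1.6)·(-2) + (2.6)·(2)) / 4 = 2/4 = 0.5
  s[W,W] = ((-4)·(-4) + (2)·(2) + (2)·(2) + (-2)·(-2) + (2)·(2)) / 4 = 32/4 = 8
  Sample standard deviations s_i = √(s[i,i]):
  s(U) = √(4.2) = 2.0494
  s(V) = √(3.8) = 1.9494
  s(W) = √(8) = 2.8284

Step 3 — r_{ij} = s_{ij} / (s_i · s_j):
  r[U,U] = 1 (diagonal).
  r[U,V] = 0.35 / (2.0494 · 1.9494) = 0.35 / 3.995 = 0.0876
  r[U,W] = 2.5 / (2.0494 · 2.8284) = 2.5 / 5.7966 = 0.4313
  r[V,V] = 1 (diagonal).
  r[V,W] = 0.5 / (1.9494 · 2.8284) = 0.5 / 5.5136 = 0.0907
  r[W,W] = 1 (diagonal).

R is symmetric with unit diagonal. Assembling:

R = [[1, 0.0876, 0.4313],
 [0.0876, 1, 0.0907],
 [0.4313, 0.0907, 1]]


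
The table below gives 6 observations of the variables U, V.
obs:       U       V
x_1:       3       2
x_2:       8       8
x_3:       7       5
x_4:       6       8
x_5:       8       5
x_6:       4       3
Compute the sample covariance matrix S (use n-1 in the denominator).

Step 1 — column means:
  mean(U) = (3 + 8 + 7 + 6 + 8 + 4) / 6 = 36/6 = 6
  mean(V) = (2 + 8 + 5 + 8 + 5 + 3) / 6 = 31/6 = 5.1667

Step 2 — sample covariance S[i,j] = (1/(n-1)) · Σ_k (x_{k,i} - mean_i) · (x_{k,j} - mean_j), with n-1 = 5.
  S[U,U] = ((-3)·(-3) + (2)·(2) + (1)·(1) + (0)·(0) + (2)·(2) + (-2)·(-2)) / 5 = 22/5 = 4.4
  S[U,V] = ((-3)·(-3.1667) + (2)·(2.8333) + (1)·(-0.1667) + (0)·(2.8333) + (2)·(-0.1667) + (-2)·(-2.1667)) / 5 = 19/5 = 3.8
  S[V,V] = ((-3.1667)·(-3.1667) + (2.8333)·(2.8333) + (-0.1667)·(-0.1667) + (2.8333)·(2.8333) + (-0.1667)·(-0.1667) + (-2.1667)·(-2.1667)) / 5 = 30.8333/5 = 6.1667

S is symmetric (S[j,i] = S[i,j]). Assembling:

S = [[4.4, 3.8],
 [3.8, 6.1667]]


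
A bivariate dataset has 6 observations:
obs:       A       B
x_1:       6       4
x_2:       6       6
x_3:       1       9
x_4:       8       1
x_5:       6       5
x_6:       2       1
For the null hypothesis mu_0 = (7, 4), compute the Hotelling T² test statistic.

Step 1 — sample mean vector:
  mean(A) = (6 + 6 + 1 + 8 + 6 + 2) / 6 = 29/6 = 4.8333
  mean(B) = (4 + 6 + 9 + 1 + 5 + 1) / 6 = 26/6 = 4.3333
  x̄ = (4.8333, 4.3333),  deviation x̄ - mu_0 = (4.8333, 4.3333) - (7, 4) = (-2.1667, 0.3333).

Step 2 — sample covariance matrix, S[i,j] = (1/(n-1)) · Σ_k (x_{k,i} - mean_i) · (x_{k,j} - mean_j), divisor n-1 = 5:
  S[A,A] = ((1.1667)·(1.1667) + (1.1667)·(1.1667) + (-3.8333)·(-3.8333) + (3.1667)·(3.1667) + (1.1667)·(1.1667) + (-2.8333)·(-2.8333)) / 5 = 36.8333/5 = 7.3667
  S[A,B] = ((1.1667)·(-0.3333) + (1.1667)·(1.6667) + (-3.8333)·(4.6667) + (3.1667)·(-3.3333) + (1.1667)·(0.6667) + (-2.8333)·(-3.3333)) / 5 = -16.6667/5 = -3.3333
  S[B,B] = ((-0.3333)·(-0.3333) + (1.6667)·(1.6667) + (4.6667)·(4.6667) + (-3.3333)·(-3.3333) + (0.6667)·(0.6667) + (-3.3333)·(-3.3333)) / 5 = 47.3333/5 = 9.4667
  S = [[7.3667, -3.3333],
 [-3.3333, 9.4667]].

Step 3 — invert S. det(S) = 7.3667·9.4667 - (-3.3333)² = 58.6267.
  S^{-1} = (1/det) · [[d, -b], [-b, a]] = [[0.1615, 0.0569],
 [0.0569, 0.1257]].

Step 4 — quadratic form (x̄ - mu_0)^T · S^{-1} · (x̄ - mu_0):
  S^{-1} · (x̄ - mu_0) = (-0.3309, -0.0813),
  (x̄ - mu_0)^T · [...] = (-2.1667)·(-0.3309) + (0.3333)·(-0.0813) = 0.6899.

Step 5 — scale by n: T² = 6 · 0.6899 = 4.1392.

T² ≈ 4.1392


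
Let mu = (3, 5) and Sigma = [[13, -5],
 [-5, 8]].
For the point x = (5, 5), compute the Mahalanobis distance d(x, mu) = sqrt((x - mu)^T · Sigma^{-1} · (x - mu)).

Step 1 — centre the observation: (x - mu) = (2, 0).

Step 2 — invert Sigma. det(Sigma) = 13·8 - (-5)² = 79.
  Sigma^{-1} = (1/det) · [[d, -b], [-b, a]] = [[0.1013, 0.0633],
 [0.0633, 0.1646]].

Step 3 — form the quadratic (x - mu)^T · Sigma^{-1} · (x - mu):
  Sigma^{-1} · (x - mu) = (0.2025, 0.1266).
  (x - mu)^T · [Sigma^{-1} · (x - mu)] = (2)·(0.2025) + (0)·(0.1266) = 0.4051.

Step 4 — take square root: d = √(0.4051) ≈ 0.6364.

d(x, mu) = √(0.4051) ≈ 0.6364


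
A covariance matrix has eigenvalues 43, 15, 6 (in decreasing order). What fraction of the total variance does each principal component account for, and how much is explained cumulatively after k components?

Step 1 — total variance = trace(Sigma) = Σ λ_i = 43 + 15 + 6 = 64.

Step 2 — fraction explained by component i = λ_i / Σ λ:
  PC1: 43/64 = 0.6719
  PC2: 15/64 = 0.2344
  PC3: 6/64 = 0.0938

Step 3 — cumulative fraction after k components = (λ_1 + ... + λ_k) / Σ λ:
  k = 1: 43/64 = 0.6719
  k = 2: (43 + 15)/64 = 58/64 = 0.9062
  k = 3: (43 + 15 + 6)/64 = 64/64 = 1

Summary (fraction, with percent):

explained: PC1 0.6719 (67.19%), PC2 0.2344 (23.44%), PC3 0.0938 (9.38%);  cumulative: 0.6719, 0.9062, 1


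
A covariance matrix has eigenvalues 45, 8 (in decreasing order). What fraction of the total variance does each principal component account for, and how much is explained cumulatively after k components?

Step 1 — total variance = trace(Sigma) = Σ λ_i = 45 + 8 = 53.

Step 2 — fraction explained by component i = λ_i / Σ λ:
  PC1: 45/53 = 0.8491
  PC2: 8/53 = 0.1509

Step 3 — cumulative fraction after k components = (λ_1 + ... + λ_k) / Σ λ:
  k = 1: 45/53 = 0.8491
  k = 2: (45 + 8)/53 = 53/53 = 1

Summary (fraction, with percent):

explained: PC1 0.8491 (84.91%), PC2 0.1509 (15.09%);  cumulative: 0.8491, 1


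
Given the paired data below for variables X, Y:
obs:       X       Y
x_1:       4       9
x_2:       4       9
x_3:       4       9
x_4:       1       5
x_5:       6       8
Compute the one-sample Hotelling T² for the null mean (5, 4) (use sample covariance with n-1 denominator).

Step 1 — sample mean vector:
  mean(X) = (4 + 4 + 4 + 1 + 6) / 5 = 19/5 = 3.8
  mean(Y) = (9 + 9 + 9 + 5 + 8) / 5 = 40/5 = 8
  x̄ = (3.8, 8),  deviation x̄ - mu_0 = (3.8, 8) - (5, 4) = (-1.2, 4).

Step 2 — sample covariance matrix, S[i,j] = (1/(n-1)) · Σ_k (x_{k,i} - mean_i) · (x_{k,j} - mean_j), divisor n-1 = 4:
  S[X,X] = ((0.2)·(0.2) + (0.2)·(0.2) + (0.2)·(0.2) + (-2.8)·(-2.8) + (2.2)·(2.2)) / 4 = 12.8/4 = 3.2
  S[X,Y] = ((0.2)·(1) + (0.2)·(1) + (0.2)·(1) + (-2.8)·(-3) + (2.2)·(0)) / 4 = 9/4 = 2.25
  S[Y,Y] = ((1)·(1) + (1)·(1) + (1)·(1) + (-3)·(-3) + (0)·(0)) / 4 = 12/4 = 3
  S = [[3.2, 2.25],
 [2.25, 3]].

Step 3 — invert S. det(S) = 3.2·3 - (2.25)² = 4.5375.
  S^{-1} = (1/det) · [[d, -b], [-b, a]] = [[0.6612, -0.4959],
 [-0.4959, 0.7052]].

Step 4 — quadratic form (x̄ - mu_0)^T · S^{-1} · (x̄ - mu_0):
  S^{-1} · (x̄ - mu_0) = (-2.7769, 3.416),
  (x̄ - mu_0)^T · [...] = (-1.2)·(-2.7769) + (4)·(3.416) = 16.9961.

Step 5 — scale by n: T² = 5 · 16.9961 = 84.9807.

T² ≈ 84.9807


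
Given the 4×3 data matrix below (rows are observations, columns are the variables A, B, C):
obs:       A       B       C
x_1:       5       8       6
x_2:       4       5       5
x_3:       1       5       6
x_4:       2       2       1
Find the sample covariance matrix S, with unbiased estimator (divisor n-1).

Step 1 — column means:
  mean(A) = (5 + 4 + 1 + 2) / 4 = 12/4 = 3
  mean(B) = (8 + 5 + 5 + 2) / 4 = 20/4 = 5
  mean(C) = (6 + 5 + 6 + 1) / 4 = 18/4 = 4.5

Step 2 — sample covariance S[i,j] = (1/(n-1)) · Σ_k (x_{k,i} - mean_i) · (x_{k,j} - mean_j), with n-1 = 3.
  S[A,A] = ((2)·(2) + (1)·(1) + (-2)·(-2) + (-1)·(-1)) / 3 = 10/3 = 3.3333
  S[A,B] = ((2)·(3) + (1)·(0) + (-2)·(0) + (-1)·(-3)) / 3 = 9/3 = 3
  S[A,C] = ((2)·(1.5) + (1)·(0.5) + (-2)·(1.5) + (-1)·(-3.5)) / 3 = 4/3 = 1.3333
  S[B,B] = ((3)·(3) + (0)·(0) + (0)·(0) + (-3)·(-3)) / 3 = 18/3 = 6
  S[B,C] = ((3)·(1.5) + (0)·(0.5) + (0)·(1.5) + (-3)·(-3.5)) / 3 = 15/3 = 5
  S[C,C] = ((1.5)·(1.5) + (0.5)·(0.5) + (1.5)·(1.5) + (-3.5)·(-3.5)) / 3 = 17/3 = 5.6667

S is symmetric (S[j,i] = S[i,j]). Assembling:

S = [[3.3333, 3, 1.3333],
 [3, 6, 5],
 [1.3333, 5, 5.6667]]


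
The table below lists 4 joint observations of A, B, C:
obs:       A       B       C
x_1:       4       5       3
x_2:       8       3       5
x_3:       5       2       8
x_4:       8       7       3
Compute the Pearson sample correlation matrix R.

Step 1 — column means:
  mean(A) = (4 + 8 + 5 + 8) / 4 = 25/4 = 6.25
  mean(B) = (5 + 3 + 2 + 7) / 4 = 17/4 = 4.25
  mean(C) = (3 + 5 + 8 + 3) / 4 = 19/4 = 4.75

Step 2 — sample variances and covariances s[i,j] = (1/(n-1)) · Σ_k (x_{k,i} - mean_i) · (x_{k,j} - mean_j), with n-1 = 3:
  s[A,A] = ((-2.25)·(-2.25) + (1.75)·(1.75) + (-1.25)·(-1.25) + (1.75)·(1.75)) / 3 = 12.75/3 = 4.25
  s[A,B] = ((-2.25)·(0.75) + (1.75)·(-1.25) + (-1.25)·(-2.25) + (1.75)·(2.75)) / 3 = 3.75/3 = 1.25
  s[A,C] = ((-2.25)·(-1.75) + (1.75)·(0.25) + (-1.25)·(3.25) + (1.75)·(-1.75)) / 3 = -2.75/3 = -0.9167
  s[B,B] = ((0.75)·(0.75) + (-1.25)·(-1.25) + (-2.25)·(-2.25) + (2.75)·(2.75)) / 3 = 14.75/3 = 4.9167
  s[B,C] = ((0.75)·(-1.75) + (-1.25)·(0.25) + (-2.25)·(3.25) + (2.75)·(-1.75)) / 3 = -13.75/3 = -4.5833
  s[C,C] = ((-1.75)·(-1.75) + (0.25)·(0.25) + (3.25)·(3.25) + (-1.75)·(-1.75)) / 3 = 16.75/3 = 5.5833
  Sample standard deviations s_i = √(s[i,i]):
  s(A) = √(4.25) = 2.0616
  s(B) = √(4.9167) = 2.2174
  s(C) = √(5.5833) = 2.3629

Step 3 — r_{ij} = s_{ij} / (s_i · s_j):
  r[A,A] = 1 (diagonal).
  r[A,B] = 1.25 / (2.0616 · 2.2174) = 1.25 / 4.5712 = 0.2735
  r[A,C] = -0.9167 / (2.0616 · 2.3629) = -0.9167 / 4.8713 = -0.1882
  r[B,B] = 1 (diagonal).
  r[B,C] = -4.5833 / (2.2174 · 2.3629) = -4.5833 / 5.2394 = -0.8748
  r[C,C] = 1 (diagonal).

R is symmetric with unit diagonal. Assembling:

R = [[1, 0.2735, -0.1882],
 [0.2735, 1, -0.8748],
 [-0.1882, -0.8748, 1]]


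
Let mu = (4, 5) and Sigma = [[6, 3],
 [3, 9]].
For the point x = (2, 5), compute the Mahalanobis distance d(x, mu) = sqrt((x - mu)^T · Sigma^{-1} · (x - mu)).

Step 1 — centre the observation: (x - mu) = (-2, 0).

Step 2 — invert Sigma. det(Sigma) = 6·9 - (3)² = 45.
  Sigma^{-1} = (1/det) · [[d, -b], [-b, a]] = [[0.2, -0.0667],
 [-0.0667, 0.1333]].

Step 3 — form the quadratic (x - mu)^T · Sigma^{-1} · (x - mu):
  Sigma^{-1} · (x - mu) = (-0.4, 0.1333).
  (x - mu)^T · [Sigma^{-1} · (x - mu)] = (-2)·(-0.4) + (0)·(0.1333) = 0.8.

Step 4 — take square root: d = √(0.8) ≈ 0.8944.

d(x, mu) = √(0.8) ≈ 0.8944


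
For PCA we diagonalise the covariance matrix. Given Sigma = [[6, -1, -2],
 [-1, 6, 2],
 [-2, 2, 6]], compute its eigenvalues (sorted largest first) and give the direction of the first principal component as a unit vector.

Step 1 — characteristic polynomial p(λ) = det(λI - Sigma) = λ³ - tr·λ² + c_1·λ - det, where tr = trace, c_1 = sum of the principal 2×2 minors, det = det(Sigma):
  tr = 6 + 6 + 6 = 18,
  c_1 = (6·6 - (-1)²) + (6·6 - (-2)²) + (6·6 - (2)²) = 35 + 32 + 32 = 99,
  det = 6·(6·6 - (2)²) - (-1)·((-1)·6 - (2)·(-2)) + (-2)·((-1)·(2) - 6·(-2)) = 6·(32) - (-1)·(-2) + (-2)·(10) = 170.
  So p(λ) = λ³ - 18λ² + 99λ - 170.
Step 2 — look for an integer root (rational root theorem: any rational root is an integer divisor of 170). Testing λ = 5:
  p(5) = 125 - 450 + 495 - 170 = 0  ✓
  Dividing out (λ - 5): p(λ) = (λ - 5)(λ² - 13λ + 34).
Step 3 — remaining eigenvalues from the quadratic λ² - 13λ + 34 = 0:
  Δ = 13² - 4·34 = 169 - 136 = 33,  λ = (13 ± √33)/2 = (13 ± 5.7446)/2 ≈ 9.3723 or 3.6277.
  Sorted: λ_1 = 9.3723,  λ_2 = 5,  λ_3 = 3.6277  (check: sum = 18 = tr ✓).

Step 4 — unit eigenvector for λ_1 ≈ 9.3723: v spans the null space of (Sigma - λ_1 I), whose rows are
  r_1 = (-3.3723, -1, -2),  r_2 = (-1, -3.3723, 2),  r_3 = (-2, 2, -3.3723).
  v is orthogonal to every row, so take v ∝ r_1 × r_2 = ((-1)·(2) - (-2)·(-3.3723), (-2)·(-1) - (-3.3723)·(2), (-3.3723)·(-3.3723) - (-1)·(-1)) ≈ (-8.7446, 8.7446, 10.3723).
  Rescale (multiply by -1 so the first nonzero entry is positive): u = (8.7446, -8.7446, -10.3723).
  ||u|| = √((8.7446)² + (-8.7446)² + (-10.3723)²) = √(260.519) ≈ 16.1406,  v_1 = u/||u|| ≈ (0.5418, -0.5418, -0.6426) (||v_1|| = 1).

λ_1 = 9.3723,  λ_2 = 5,  λ_3 = 3.6277;  v_1 ≈ (0.5418, -0.5418, -0.6426)


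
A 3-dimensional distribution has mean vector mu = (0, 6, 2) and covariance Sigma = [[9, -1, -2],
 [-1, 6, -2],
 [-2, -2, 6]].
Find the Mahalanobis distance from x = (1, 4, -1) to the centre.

Step 1 — centre the observation: (x - mu) = (1, -2, -3).

Step 2 — invert Sigma (cofactor / det for 3×3, or solve directly):
  Sigma^{-1} = [[0.128, 0.04, 0.056],
 [0.04, 0.2, 0.08],
 [0.056, 0.08, 0.212]].

Step 3 — form the quadratic (x - mu)^T · Sigma^{-1} · (x - mu):
  Sigma^{-1} · (x - mu) = (-0.12, -0.6, -0.74).
  (x - mu)^T · [Sigma^{-1} · (x - mu)] = (1)·(-0.12) + (-2)·(-0.6) + (-3)·(-0.74) = 3.3.

Step 4 — take square root: d = √(3.3) ≈ 1.8166.

d(x, mu) = √(3.3) ≈ 1.8166


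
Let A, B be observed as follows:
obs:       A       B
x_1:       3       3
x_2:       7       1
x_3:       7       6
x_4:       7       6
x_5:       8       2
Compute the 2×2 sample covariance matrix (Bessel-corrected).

Step 1 — column means:
  mean(A) = (3 + 7 + 7 + 7 + 8) / 5 = 32/5 = 6.4
  mean(B) = (3 + 1 + 6 + 6 + 2) / 5 = 18/5 = 3.6

Step 2 — sample covariance S[i,j] = (1/(n-1)) · Σ_k (x_{k,i} - mean_i) · (x_{k,j} - mean_j), with n-1 = 4.
  S[A,A] = ((-3.4)·(-3.4) + (0.6)·(0.6) + (0.6)·(0.6) + (0.6)·(0.6) + (1.6)·(1.6)) / 4 = 15.2/4 = 3.8
  S[A,B] = ((-3.4)·(-0.6) + (0.6)·(-2.6) + (0.6)·(2.4) + (0.6)·(2.4) + (1.6)·(-1.6)) / 4 = 0.8/4 = 0.2
  S[B,B] = ((-0.6)·(-0.6) + (-2.6)·(-2.6) + (2.4)·(2.4) + (2.4)·(2.4) + (-1.6)·(-1.6)) / 4 = 21.2/4 = 5.3

S is symmetric (S[j,i] = S[i,j]). Assembling:

S = [[3.8, 0.2],
 [0.2, 5.3]]


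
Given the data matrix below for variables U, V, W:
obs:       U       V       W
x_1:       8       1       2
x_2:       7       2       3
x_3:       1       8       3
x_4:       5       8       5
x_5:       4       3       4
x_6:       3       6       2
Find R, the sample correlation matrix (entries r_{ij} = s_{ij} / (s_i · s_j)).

Step 1 — column means:
  mean(U) = (8 + 7 + 1 + 5 + 4 + 3) / 6 = 28/6 = 4.6667
  mean(V) = (1 + 2 + 8 + 8 + 3 + 6) / 6 = 28/6 = 4.6667
  mean(W) = (2 + 3 + 3 + 5 + 4 + 2) / 6 = 19/6 = 3.1667

Step 2 — sample variances and covariances s[i,j] = (1/(n-1)) · Σ_k (x_{k,i} - mean_i) · (x_{k,j} - mean_j), with n-1 = 5:
  s[U,U] = ((3.3333)·(3.3333) + (2.3333)·(2.3333) + (-3.6667)·(-3.6667) + (0.3333)·(0.3333) + (-0.6667)·(-0.6667) + (-1.6667)·(-1.6667)) / 5 = 33.3333/5 = 6.6667
  s[U,V] = ((3.3333)·(-3.6667) + (2.3333)·(-2.6667) + (-3.6667)·(3.3333) + (0.3333)·(3.3333) + (-0.6667)·(-1.6667) + (-1.6667)·(1.3333)) / 5 = -30.6667/5 = -6.1333
  s[U,W] = ((3.3333)·(-1.1667) + (2.3333)·(-0.1667) + (-3.6667)·(-0.1667) + (0.3333)·(1.8333) + (-0.6667)·(0.8333) + (-1.6667)·(-1.1667)) / 5 = -1.6667/5 = -0.3333
  s[V,V] = ((-3.6667)·(-3.6667) + (-2.6667)·(-2.6667) + (3.3333)·(3.3333) + (3.3333)·(3.3333) + (-1.6667)·(-1.6667) + (1.3333)·(1.3333)) / 5 = 47.3333/5 = 9.4667
  s[V,W] = ((-3.6667)·(-1.1667) + (-2.6667)·(-0.1667) + (3.3333)·(-0.1667) + (3.3333)·(1.8333) + (-1.6667)·(0.8333) + (1.3333)·(-1.1667)) / 5 = 7.3333/5 = 1.4667
  s[W,W] = ((-1.1667)·(-1.1667) + (-0.1667)·(-0.1667) + (-0.1667)·(-0.1667) + (1.8333)·(1.8333) + (0.8333)·(0.8333) + (-1.1667)·(-1.1667)) / 5 = 6.8333/5 = 1.3667
  Sample standard deviations s_i = √(s[i,i]):
  s(U) = √(6.6667) = 2.582
  s(V) = √(9.4667) = 3.0768
  s(W) = √(1.3667) = 1.169

Step 3 — r_{ij} = s_{ij} / (s_i · s_j):
  r[U,U] = 1 (diagonal).
  r[U,V] = -6.1333 / (2.582 · 3.0768) = -6.1333 / 7.9443 = -0.772
  r[U,W] = -0.3333 / (2.582 · 1.169) = -0.3333 / 3.0185 = -0.1104
  r[V,V] = 1 (diagonal).
  r[V,W] = 1.4667 / (3.0768 · 1.169) = 1.4667 / 3.5969 = 0.4078
  r[W,W] = 1 (diagonal).

R is symmetric with unit diagonal. Assembling:

R = [[1, -0.772, -0.1104],
 [-0.772, 1, 0.4078],
 [-0.1104, 0.4078, 1]]


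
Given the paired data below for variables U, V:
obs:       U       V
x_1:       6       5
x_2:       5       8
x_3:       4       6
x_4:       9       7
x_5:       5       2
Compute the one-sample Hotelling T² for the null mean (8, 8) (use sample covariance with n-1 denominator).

Step 1 — sample mean vector:
  mean(U) = (6 + 5 + 4 + 9 + 5) / 5 = 29/5 = 5.8
  mean(V) = (5 + 8 + 6 + 7 + 2) / 5 = 28/5 = 5.6
  x̄ = (5.8, 5.6),  deviation x̄ - mu_0 = (5.8, 5.6) - (8, 8) = (-2.2, -2.4).

Step 2 — sample covariance matrix, S[i,j] = (1/(n-1)) · Σ_k (x_{k,i} - mean_i) · (x_{k,j} - mean_j), divisor n-1 = 4:
  S[U,U] = ((0.2)·(0.2) + (-0.8)·(-0.8) + (-1.8)·(-1.8) + (3.2)·(3.2) + (-0.8)·(-0.8)) / 4 = 14.8/4 = 3.7
  S[U,V] = ((0.2)·(-0.6) + (-0.8)·(2.4) + (-1.8)·(0.4) + (3.2)·(1.4) + (-0.8)·(-3.6)) / 4 = 4.6/4 = 1.15
  S[V,V] = ((-0.6)·(-0.6) + (2.4)·(2.4) + (0.4)·(0.4) + (1.4)·(1.4) + (-3.6)·(-3.6)) / 4 = 21.2/4 = 5.3
  S = [[3.7, 1.15],
 [1.15, 5.3]].

Step 3 — invert S. det(S) = 3.7·5.3 - (1.15)² = 18.2875.
  S^{-1} = (1/det) · [[d, -b], [-b, a]] = [[0.2898, -0.0629],
 [-0.0629, 0.2023]].

Step 4 — quadratic form (x̄ - mu_0)^T · S^{-1} · (x̄ - mu_0):
  S^{-1} · (x̄ - mu_0) = (-0.4867, -0.3472),
  (x̄ - mu_0)^T · [...] = (-2.2)·(-0.4867) + (-2.4)·(-0.3472) = 1.904.

Step 5 — scale by n: T² = 5 · 1.904 = 9.5202.

T² ≈ 9.5202


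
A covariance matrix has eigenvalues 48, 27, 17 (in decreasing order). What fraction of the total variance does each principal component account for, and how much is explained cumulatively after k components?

Step 1 — total variance = trace(Sigma) = Σ λ_i = 48 + 27 + 17 = 92.

Step 2 — fraction explained by component i = λ_i / Σ λ:
  PC1: 48/92 = 0.5217
  PC2: 27/92 = 0.2935
  PC3: 17/92 = 0.1848

Step 3 — cumulative fraction after k components = (λ_1 + ... + λ_k) / Σ λ:
  k = 1: 48/92 = 0.5217
  k = 2: (48 + 27)/92 = 75/92 = 0.8152
  k = 3: (48 + 27 + 17)/92 = 92/92 = 1

Summary (fraction, with percent):

explained: PC1 0.5217 (52.17%), PC2 0.2935 (29.35%), PC3 0.1848 (18.48%);  cumulative: 0.5217, 0.8152, 1
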